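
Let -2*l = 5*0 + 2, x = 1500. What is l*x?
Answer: -1500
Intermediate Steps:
l = -1 (l = -(5*0 + 2)/2 = -(0 + 2)/2 = -1/2*2 = -1)
l*x = -1*1500 = -1500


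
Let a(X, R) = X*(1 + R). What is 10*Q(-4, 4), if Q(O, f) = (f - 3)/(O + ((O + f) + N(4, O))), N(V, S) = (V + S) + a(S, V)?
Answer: -5/12 ≈ -0.41667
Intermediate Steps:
N(V, S) = S + V + S*(1 + V) (N(V, S) = (V + S) + S*(1 + V) = (S + V) + S*(1 + V) = S + V + S*(1 + V))
Q(O, f) = (-3 + f)/(4 + f + 8*O) (Q(O, f) = (f - 3)/(O + ((O + f) + (O + 4 + O*(1 + 4)))) = (-3 + f)/(O + ((O + f) + (O + 4 + O*5))) = (-3 + f)/(O + ((O + f) + (O + 4 + 5*O))) = (-3 + f)/(O + ((O + f) + (4 + 6*O))) = (-3 + f)/(O + (4 + f + 7*O)) = (-3 + f)/(4 + f + 8*O))
10*Q(-4, 4) = 10*((-3 + 4)/(4 + 4 + 8*(-4))) = 10*(1/(4 + 4 - 32)) = 10*(1/(-24)) = 10*(-1/24*1) = 10*(-1/24) = -5/12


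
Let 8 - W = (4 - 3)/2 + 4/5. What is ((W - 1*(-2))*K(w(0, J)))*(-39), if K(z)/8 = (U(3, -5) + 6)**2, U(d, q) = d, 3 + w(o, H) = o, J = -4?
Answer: -1099332/5 ≈ -2.1987e+5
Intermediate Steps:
w(o, H) = -3 + o
W = 67/10 (W = 8 - ((4 - 3)/2 + 4/5) = 8 - (1*(1/2) + 4*(1/5)) = 8 - (1/2 + 4/5) = 8 - 1*13/10 = 8 - 13/10 = 67/10 ≈ 6.7000)
K(z) = 648 (K(z) = 8*(3 + 6)**2 = 8*9**2 = 8*81 = 648)
((W - 1*(-2))*K(w(0, J)))*(-39) = ((67/10 - 1*(-2))*648)*(-39) = ((67/10 + 2)*648)*(-39) = ((87/10)*648)*(-39) = (28188/5)*(-39) = -1099332/5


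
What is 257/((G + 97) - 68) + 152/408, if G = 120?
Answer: 15938/7599 ≈ 2.0974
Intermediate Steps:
257/((G + 97) - 68) + 152/408 = 257/((120 + 97) - 68) + 152/408 = 257/(217 - 68) + 152*(1/408) = 257/149 + 19/51 = 15938/7599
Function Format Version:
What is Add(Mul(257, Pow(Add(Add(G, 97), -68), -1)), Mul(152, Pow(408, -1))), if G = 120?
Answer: Rational(15938, 7599) ≈ 2.0974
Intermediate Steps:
Add(Mul(257, Pow(Add(Add(G, 97), -68), -1)), Mul(152, Pow(408, -1))) = Add(Mul(257, Pow(Add(Add(120, 97), -68), -1)), Mul(152, Pow(408, -1))) = Add(Mul(257, Pow(Add(217, -68), -1)), Mul(152, Rational(1, 408))) = Add(Mul(257, Pow(149, -1)), Rational(19, 51)) = Add(Mul(257, Rational(1, 149)), Rational(19, 51)) = Add(Rational(257, 149), Rational(19, 51)) = Rational(15938, 7599)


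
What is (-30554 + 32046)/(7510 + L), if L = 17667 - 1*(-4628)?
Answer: 1492/29805 ≈ 0.050059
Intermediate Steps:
L = 22295 (L = 17667 + 4628 = 22295)
(-30554 + 32046)/(7510 + L) = (-30554 + 32046)/(7510 + 22295) = 1492/29805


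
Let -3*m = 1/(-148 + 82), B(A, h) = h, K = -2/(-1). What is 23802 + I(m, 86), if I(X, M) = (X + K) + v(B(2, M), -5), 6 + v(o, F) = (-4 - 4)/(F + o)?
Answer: 42407869/1782 ≈ 23798.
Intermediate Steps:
K = 2 (K = -2*(-1) = 2)
m = 1/198 (m = -1/(3*(-148 + 82)) = -1/3/(-66) = -1/3*(-1/66) = 1/198 ≈ 0.0050505)
v(o, F) = -6 - 8/(F + o) (v(o, F) = -6 + (-4 - 4)/(F + o) = -6 - 8/(F + o))
I(X, M) = 2 + X + 2*(11 - 3*M)/(-5 + M) (I(X, M) = (X + 2) + 2*(-4 - 3*(-5) - 3*M)/(-5 + M) = (2 + X) + 2*(-4 + 15 - 3*M)/(-5 + M) = (2 + X) + 2*(11 - 3*M)/(-5 + M) = 2 + X + 2*(11 - 3*M)/(-5 + M))
23802 + I(m, 86) = 23802 + (22 - 6*86 + (-5 + 86)*(2 + 1/198))/(-5 + 86) = 23802 + (22 - 516 + 81*(397/198))/81 = 23802 + (22 - 516 + 3573/22)/81 = 23802 + (1/81)*(-7295/22) = 23802 - 7295/1782 = 42407869/1782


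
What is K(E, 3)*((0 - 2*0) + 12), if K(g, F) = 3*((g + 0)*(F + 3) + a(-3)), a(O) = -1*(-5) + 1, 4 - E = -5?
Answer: 2160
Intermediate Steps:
E = 9 (E = 4 - 1*(-5) = 4 + 5 = 9)
a(O) = 6 (a(O) = 5 + 1 = 6)
K(g, F) = 18 + 3*g*(3 + F) (K(g, F) = 3*((g + 0)*(F + 3) + 6) = 3*(g*(3 + F) + 6) = 3*(6 + g*(3 + F)) = 18 + 3*g*(3 + F))
K(E, 3)*((0 - 2*0) + 12) = (18 + 9*9 + 3*3*9)*((0 - 2*0) + 12) = (18 + 81 + 81)*((0 + 0) + 12) = 180*(0 + 12) = 180*12 = 2160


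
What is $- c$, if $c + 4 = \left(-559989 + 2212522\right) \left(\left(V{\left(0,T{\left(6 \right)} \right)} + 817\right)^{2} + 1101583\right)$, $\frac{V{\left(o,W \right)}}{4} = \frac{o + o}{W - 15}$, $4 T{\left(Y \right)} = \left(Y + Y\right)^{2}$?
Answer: $-2923449859372$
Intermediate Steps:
$T{\left(Y \right)} = Y^{2}$ ($T{\left(Y \right)} = \frac{\left(Y + Y\right)^{2}}{4} = \frac{\left(2 Y\right)^{2}}{4} = \frac{4 Y^{2}}{4} = Y^{2}$)
$V{\left(o,W \right)} = \frac{8 o}{-15 + W}$ ($V{\left(o,W \right)} = 4 \frac{o + o}{W - 15} = 4 \frac{2 o}{-15 + W} = \frac{8 o}{-15 + W}$)
$c = 2923449859372$ ($c = -4 + \left(-559989 + 2212522\right) \left(\left(8 \cdot 0 \frac{1}{-15 + 6^{2}} + 817\right)^{2} + 1101583\right) = -4 + 1652533 \left(\left(8 \cdot 0 \frac{1}{-15 + 36} + 817\right)^{2} + 1101583\right) = -4 + 1652533 \left(\left(8 \cdot 0 \cdot \frac{1}{21} + 817\right)^{2} + 1101583\right) = -4 + 1652533 \left(\left(0 + 817\right)^{2} + 1101583\right) = -4 + 1652533 \left(817^{2} + 1101583\right) = -4 + 1652533 \left(667489 + 1101583\right) = -4 + 1652533 \cdot 1769072 = -4 + 2923449859376 = 2923449859372$)
$- c = \left(-1\right) 2923449859372 = -2923449859372$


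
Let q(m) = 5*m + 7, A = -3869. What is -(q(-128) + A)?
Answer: 4502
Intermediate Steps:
q(m) = 7 + 5*m
-(q(-128) + A) = -((7 + 5*(-128)) - 3869) = -((7 - 640) - 3869) = -(-633 - 3869) = -1*(-4502) = 4502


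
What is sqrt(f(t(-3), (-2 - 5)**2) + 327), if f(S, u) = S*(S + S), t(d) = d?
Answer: sqrt(345) ≈ 18.574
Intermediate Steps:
f(S, u) = 2*S**2 (f(S, u) = S*(2*S) = 2*S**2)
sqrt(f(t(-3), (-2 - 5)**2) + 327) = sqrt(2*(-3)**2 + 327) = sqrt(2*9 + 327) = sqrt(18 + 327) = sqrt(345)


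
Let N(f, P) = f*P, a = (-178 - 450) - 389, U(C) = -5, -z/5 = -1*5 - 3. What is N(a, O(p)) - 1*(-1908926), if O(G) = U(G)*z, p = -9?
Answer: 2112326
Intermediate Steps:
z = 40 (z = -5*(-1*5 - 3) = -5*(-5 - 3) = -5*(-8) = 40)
O(G) = -200 (O(G) = -5*40 = -200)
a = -1017 (a = -628 - 389 = -1017)
N(f, P) = P*f
N(a, O(p)) - 1*(-1908926) = -200*(-1017) - 1*(-1908926) = 203400 + 1908926 = 2112326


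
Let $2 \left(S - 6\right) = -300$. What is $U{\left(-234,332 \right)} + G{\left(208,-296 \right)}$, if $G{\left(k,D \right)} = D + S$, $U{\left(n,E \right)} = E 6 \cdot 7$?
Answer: $13504$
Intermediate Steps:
$U{\left(n,E \right)} = 42 E$ ($U{\left(n,E \right)} = 6 E 7 = 42 E$)
$S = -144$ ($S = 6 + \frac{1}{2} \left(-300\right) = 6 - 150 = -144$)
$G{\left(k,D \right)} = -144 + D$ ($G{\left(k,D \right)} = D - 144 = -144 + D$)
$U{\left(-234,332 \right)} + G{\left(208,-296 \right)} = 42 \cdot 332 - 440 = 13944 - 440 = 13504$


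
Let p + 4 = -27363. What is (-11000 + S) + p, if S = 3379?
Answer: -34988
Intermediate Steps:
p = -27367 (p = -4 - 27363 = -27367)
(-11000 + S) + p = (-11000 + 3379) - 27367 = -7621 - 27367 = -34988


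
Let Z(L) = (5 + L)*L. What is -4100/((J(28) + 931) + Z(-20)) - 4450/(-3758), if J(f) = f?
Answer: -4902625/2365661 ≈ -2.0724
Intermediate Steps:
Z(L) = L*(5 + L)
-4100/((J(28) + 931) + Z(-20)) - 4450/(-3758) = -4100/((28 + 931) - 20*(5 - 20)) - 4450/(-3758) = -4100/(959 - 20*(-15)) - 4450*(-1/3758) = -4100/(959 + 300) + 2225/1879 = -4100/1259 + 2225/1879 = -4902625/2365661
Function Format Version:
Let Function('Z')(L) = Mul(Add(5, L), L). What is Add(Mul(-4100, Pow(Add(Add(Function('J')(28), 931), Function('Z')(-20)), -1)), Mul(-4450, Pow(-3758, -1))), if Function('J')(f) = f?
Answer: Rational(-4902625, 2365661) ≈ -2.0724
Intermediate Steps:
Function('Z')(L) = Mul(L, Add(5, L))
Add(Mul(-4100, Pow(Add(Add(Function('J')(28), 931), Function('Z')(-20)), -1)), Mul(-4450, Pow(-3758, -1))) = Add(Mul(-4100, Pow(Add(Add(28, 931), Mul(-20, Add(5, -20))), -1)), Mul(-4450, Pow(-3758, -1))) = Add(Mul(-4100, Pow(Add(959, Mul(-20, -15)), -1)), Mul(-4450, Rational(-1, 3758))) = Add(Mul(-4100, Pow(Add(959, 300), -1)), Rational(2225, 1879)) = Add(Mul(-4100, Pow(1259, -1)), Rational(2225, 1879)) = Add(Mul(-4100, Rational(1, 1259)), Rational(2225, 1879)) = Add(Rational(-4100, 1259), Rational(2225, 1879)) = Rational(-4902625, 2365661)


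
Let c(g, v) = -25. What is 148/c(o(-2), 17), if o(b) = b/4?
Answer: -148/25 ≈ -5.9200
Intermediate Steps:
o(b) = b/4 (o(b) = b*(¼) = b/4)
148/c(o(-2), 17) = 148/(-25) = 148*(-1/25) = -148/25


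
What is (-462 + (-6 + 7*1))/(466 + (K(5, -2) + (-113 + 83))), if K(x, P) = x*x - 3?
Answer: -461/458 ≈ -1.0065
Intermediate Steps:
K(x, P) = -3 + x² (K(x, P) = x² - 3 = -3 + x²)
(-462 + (-6 + 7*1))/(466 + (K(5, -2) + (-113 + 83))) = (-462 + (-6 + 7*1))/(466 + ((-3 + 5²) + (-113 + 83))) = (-462 + (-6 + 7))/(466 + ((-3 + 25) - 30)) = (-462 + 1)/(466 + (22 - 30)) = -461/(466 - 8) = -461/458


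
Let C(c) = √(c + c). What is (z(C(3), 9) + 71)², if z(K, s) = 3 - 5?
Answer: 4761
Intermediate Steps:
C(c) = √2*√c (C(c) = √(2*c) = √2*√c)
z(K, s) = -2
(z(C(3), 9) + 71)² = (-2 + 71)² = 69² = 4761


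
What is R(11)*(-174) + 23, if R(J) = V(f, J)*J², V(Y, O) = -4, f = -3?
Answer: 84239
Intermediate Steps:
R(J) = -4*J²
R(11)*(-174) + 23 = -4*11²*(-174) + 23 = -4*121*(-174) + 23 = -484*(-174) + 23 = 84216 + 23 = 84239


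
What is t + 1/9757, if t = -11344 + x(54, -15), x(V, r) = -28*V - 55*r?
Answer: -117386466/9757 ≈ -12031.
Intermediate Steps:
x(V, r) = -55*r - 28*V
t = -12031 (t = -11344 + (-55*(-15) - 28*54) = -11344 + (825 - 1512) = -11344 - 687 = -12031)
t + 1/9757 = -12031 + 1/9757 = -117386466/9757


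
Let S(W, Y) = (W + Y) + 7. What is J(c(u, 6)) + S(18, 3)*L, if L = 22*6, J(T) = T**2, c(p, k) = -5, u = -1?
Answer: 3721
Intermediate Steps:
S(W, Y) = 7 + W + Y
L = 132
J(c(u, 6)) + S(18, 3)*L = (-5)**2 + (7 + 18 + 3)*132 = 25 + 28*132 = 25 + 3696 = 3721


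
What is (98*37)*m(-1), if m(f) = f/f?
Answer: 3626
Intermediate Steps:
m(f) = 1
(98*37)*m(-1) = (98*37)*1 = 3626*1 = 3626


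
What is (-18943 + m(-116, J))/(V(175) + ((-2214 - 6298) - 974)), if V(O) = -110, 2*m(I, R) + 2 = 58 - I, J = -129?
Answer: 18857/9596 ≈ 1.9651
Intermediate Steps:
m(I, R) = 28 - I/2 (m(I, R) = -1 + (58 - I)/2 = -1 + (29 - I/2) = 28 - I/2)
(-18943 + m(-116, J))/(V(175) + ((-2214 - 6298) - 974)) = (-18943 + (28 - 1/2*(-116)))/(-110 + ((-2214 - 6298) - 974)) = (-18943 + (28 + 58))/(-110 + (-8512 - 974)) = (-18943 + 86)/(-110 - 9486) = -18857/(-9596) = -18857*(-1/9596) = 18857/9596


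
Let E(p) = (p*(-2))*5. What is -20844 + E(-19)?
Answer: -20654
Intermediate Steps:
E(p) = -10*p (E(p) = -2*p*5 = -10*p)
-20844 + E(-19) = -20844 - 10*(-19) = -20844 + 190 = -20654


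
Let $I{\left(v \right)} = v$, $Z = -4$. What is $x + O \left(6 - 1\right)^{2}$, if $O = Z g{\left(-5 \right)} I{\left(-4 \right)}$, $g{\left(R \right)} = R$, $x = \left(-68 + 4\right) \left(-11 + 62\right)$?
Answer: $-5264$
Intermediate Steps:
$x = -3264$ ($x = \left(-64\right) 51 = -3264$)
$O = -80$ ($O = \left(-4\right) \left(-5\right) \left(-4\right) = 20 \left(-4\right) = -80$)
$x + O \left(6 - 1\right)^{2} = -3264 - 80 \left(6 - 1\right)^{2} = -3264 - 80 \cdot 5^{2} = -3264 - 2000 = -5264$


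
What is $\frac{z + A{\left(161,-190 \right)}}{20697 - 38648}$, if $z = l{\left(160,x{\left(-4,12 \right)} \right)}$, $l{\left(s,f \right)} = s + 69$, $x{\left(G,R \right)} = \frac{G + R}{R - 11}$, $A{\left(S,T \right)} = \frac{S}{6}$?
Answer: $- \frac{1535}{107706} \approx -0.014252$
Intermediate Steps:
$A{\left(S,T \right)} = \frac{S}{6}$ ($A{\left(S,T \right)} = S \frac{1}{6} = \frac{S}{6}$)
$x{\left(G,R \right)} = \frac{G + R}{-11 + R}$
$l{\left(s,f \right)} = 69 + s$
$z = 229$ ($z = 69 + 160 = 229$)
$\frac{z + A{\left(161,-190 \right)}}{20697 - 38648} = \frac{229 + \frac{1}{6} \cdot 161}{20697 - 38648} = \frac{229 + \frac{161}{6}}{20697 - 38648} = \frac{1535}{6 \left(-17951\right)} = \frac{1535}{6} \left(- \frac{1}{17951}\right) = - \frac{1535}{107706}$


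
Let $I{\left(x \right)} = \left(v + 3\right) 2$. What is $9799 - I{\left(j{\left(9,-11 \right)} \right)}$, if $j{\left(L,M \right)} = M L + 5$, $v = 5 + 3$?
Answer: $9777$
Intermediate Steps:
$v = 8$
$j{\left(L,M \right)} = 5 + L M$ ($j{\left(L,M \right)} = L M + 5 = 5 + L M$)
$I{\left(x \right)} = 22$ ($I{\left(x \right)} = \left(8 + 3\right) 2 = 11 \cdot 2 = 22$)
$9799 - I{\left(j{\left(9,-11 \right)} \right)} = 9799 - 22 = 9777$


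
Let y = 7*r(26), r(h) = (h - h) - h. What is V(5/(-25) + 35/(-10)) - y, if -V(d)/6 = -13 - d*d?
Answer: 17107/50 ≈ 342.14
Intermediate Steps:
r(h) = -h (r(h) = 0 - h = -h)
y = -182 (y = 7*(-1*26) = 7*(-26) = -182)
V(d) = 78 + 6*d**2 (V(d) = -6*(-13 - d*d) = -6*(-13 - d**2) = 78 + 6*d**2)
V(5/(-25) + 35/(-10)) - y = (78 + 6*(5/(-25) + 35/(-10))**2) - 1*(-182) = (78 + 6*(5*(-1/25) + 35*(-1/10))**2) + 182 = (78 + 6*(-1/5 - 7/2)**2) + 182 = (78 + 6*(-37/10)**2) + 182 = (78 + 6*(1369/100)) + 182 = (78 + 4107/50) + 182 = 8007/50 + 182 = 17107/50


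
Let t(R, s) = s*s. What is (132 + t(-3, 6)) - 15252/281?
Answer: 31956/281 ≈ 113.72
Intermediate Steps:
t(R, s) = s²
(132 + t(-3, 6)) - 15252/281 = (132 + 6²) - 15252/281 = (132 + 36) - 15252/281 = 168 - 31*492/281 = 168 - 15252/281 = 31956/281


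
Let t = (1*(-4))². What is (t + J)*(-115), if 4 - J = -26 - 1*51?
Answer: -11155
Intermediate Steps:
J = 81 (J = 4 - (-26 - 1*51) = 4 - (-26 - 51) = 4 - 1*(-77) = 4 + 77 = 81)
t = 16 (t = (-4)² = 16)
(t + J)*(-115) = (16 + 81)*(-115) = 97*(-115) = -11155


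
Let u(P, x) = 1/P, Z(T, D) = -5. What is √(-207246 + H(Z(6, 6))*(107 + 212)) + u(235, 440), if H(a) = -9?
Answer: 1/235 + I*√210117 ≈ 0.0042553 + 458.39*I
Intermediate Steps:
√(-207246 + H(Z(6, 6))*(107 + 212)) + u(235, 440) = √(-207246 - 9*(107 + 212)) + 1/235 = √(-207246 - 9*319) + 1/235 = √(-207246 - 2871) + 1/235 = √(-210117) + 1/235 = I*√210117 + 1/235 = 1/235 + I*√210117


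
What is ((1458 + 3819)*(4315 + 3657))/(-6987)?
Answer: -14022748/2329 ≈ -6020.9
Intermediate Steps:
((1458 + 3819)*(4315 + 3657))/(-6987) = (5277*7972)*(-1/6987) = 42068244*(-1/6987) = -14022748/2329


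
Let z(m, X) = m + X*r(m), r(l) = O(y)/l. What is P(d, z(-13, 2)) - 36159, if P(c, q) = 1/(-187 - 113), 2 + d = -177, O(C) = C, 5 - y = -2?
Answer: -10847701/300 ≈ -36159.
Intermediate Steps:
y = 7 (y = 5 - 1*(-2) = 5 + 2 = 7)
d = -179 (d = -2 - 177 = -179)
r(l) = 7/l
z(m, X) = m + 7*X/m (z(m, X) = m + X*(7/m) = m + 7*X/m)
P(c, q) = -1/300 (P(c, q) = 1/(-300) = -1/300)
P(d, z(-13, 2)) - 36159 = -1/300 - 36159 = -10847701/300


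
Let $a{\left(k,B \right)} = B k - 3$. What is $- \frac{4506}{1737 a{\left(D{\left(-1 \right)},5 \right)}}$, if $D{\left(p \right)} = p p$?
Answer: $- \frac{751}{579} \approx -1.2971$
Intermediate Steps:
$D{\left(p \right)} = p^{2}$
$a{\left(k,B \right)} = -3 + B k$
$- \frac{4506}{1737 a{\left(D{\left(-1 \right)},5 \right)}} = - \frac{4506}{1737 \left(-3 + 5 \left(-1\right)^{2}\right)} = - \frac{4506}{1737 \left(-3 + 5 \cdot 1\right)} = - \frac{4506}{1737 \left(-3 + 5\right)} = - \frac{4506}{1737 \cdot 2} = - \frac{4506}{3474} = \left(-4506\right) \frac{1}{3474} = - \frac{751}{579}$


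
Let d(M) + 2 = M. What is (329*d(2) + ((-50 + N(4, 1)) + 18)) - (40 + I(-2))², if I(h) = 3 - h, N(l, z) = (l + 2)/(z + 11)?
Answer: -4113/2 ≈ -2056.5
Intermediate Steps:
N(l, z) = (2 + l)/(11 + z)
d(M) = -2 + M
(329*d(2) + ((-50 + N(4, 1)) + 18)) - (40 + I(-2))² = (329*(-2 + 2) + ((-50 + (2 + 4)/(11 + 1)) + 18)) - (40 + (3 - 1*(-2)))² = (329*0 + ((-50 + 6/12) + 18)) - (40 + (3 + 2))² = (0 + ((-50 + (1/12)*6) + 18)) - (40 + 5)² = (0 + ((-50 + ½) + 18)) - 1*45² = (0 + (-99/2 + 18)) - 1*2025 = (0 - 63/2) - 2025 = -63/2 - 2025 = -4113/2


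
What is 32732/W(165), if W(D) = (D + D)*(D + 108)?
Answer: 2338/6435 ≈ 0.36333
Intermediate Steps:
W(D) = 2*D*(108 + D) (W(D) = (2*D)*(108 + D) = 2*D*(108 + D))
32732/W(165) = 32732/((2*165*(108 + 165))) = 32732/((2*165*273)) = 32732/90090 = 32732*(1/90090) = 2338/6435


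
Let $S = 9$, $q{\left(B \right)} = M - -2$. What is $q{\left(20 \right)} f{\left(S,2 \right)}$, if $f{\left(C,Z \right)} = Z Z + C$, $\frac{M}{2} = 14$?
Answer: $390$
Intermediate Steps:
$M = 28$ ($M = 2 \cdot 14 = 28$)
$q{\left(B \right)} = 30$ ($q{\left(B \right)} = 28 - -2 = 28 + 2 = 30$)
$f{\left(C,Z \right)} = C + Z^{2}$ ($f{\left(C,Z \right)} = Z^{2} + C = C + Z^{2}$)
$q{\left(20 \right)} f{\left(S,2 \right)} = 30 \left(9 + 2^{2}\right) = 30 \left(9 + 4\right) = 30 \cdot 13 = 390$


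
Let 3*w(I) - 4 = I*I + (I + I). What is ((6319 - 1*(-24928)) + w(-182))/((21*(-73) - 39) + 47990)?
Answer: 126505/139254 ≈ 0.90845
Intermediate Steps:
w(I) = 4/3 + I**2/3 + 2*I/3 (w(I) = 4/3 + (I*I + (I + I))/3 = 4/3 + (I**2 + 2*I)/3 = 4/3 + (I**2/3 + 2*I/3) = 4/3 + I**2/3 + 2*I/3)
((6319 - 1*(-24928)) + w(-182))/((21*(-73) - 39) + 47990) = ((6319 - 1*(-24928)) + (4/3 + (1/3)*(-182)**2 + (2/3)*(-182)))/((21*(-73) - 39) + 47990) = ((6319 + 24928) + (4/3 + (1/3)*33124 - 364/3))/((-1533 - 39) + 47990) = (31247 + (4/3 + 33124/3 - 364/3))/(-1572 + 47990) = (31247 + 32764/3)/46418 = (126505/3)*(1/46418) = 126505/139254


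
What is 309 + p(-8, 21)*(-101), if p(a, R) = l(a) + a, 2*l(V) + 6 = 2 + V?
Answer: 1723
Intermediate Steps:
l(V) = -2 + V/2 (l(V) = -3 + (2 + V)/2 = -3 + (1 + V/2) = -2 + V/2)
p(a, R) = -2 + 3*a/2 (p(a, R) = (-2 + a/2) + a = -2 + 3*a/2)
309 + p(-8, 21)*(-101) = 309 + (-2 + (3/2)*(-8))*(-101) = 309 + (-2 - 12)*(-101) = 309 - 14*(-101) = 309 + 1414 = 1723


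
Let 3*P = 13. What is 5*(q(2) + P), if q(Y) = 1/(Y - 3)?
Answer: 50/3 ≈ 16.667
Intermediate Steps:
P = 13/3 (P = (⅓)*13 = 13/3 ≈ 4.3333)
q(Y) = 1/(-3 + Y)
5*(q(2) + P) = 5*(1/(-3 + 2) + 13/3) = 5*(1/(-1) + 13/3) = 5*(-1 + 13/3) = 5*(10/3) = 50/3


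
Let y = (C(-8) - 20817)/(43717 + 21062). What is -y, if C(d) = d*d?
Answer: 20753/64779 ≈ 0.32037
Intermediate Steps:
C(d) = d²
y = -20753/64779 (y = ((-8)² - 20817)/(43717 + 21062) = (64 - 20817)/64779 = -20753*1/64779 = -20753/64779 ≈ -0.32037)
-y = -1*(-20753/64779) = 20753/64779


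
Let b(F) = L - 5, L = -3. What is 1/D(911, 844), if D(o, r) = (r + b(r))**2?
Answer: 1/698896 ≈ 1.4308e-6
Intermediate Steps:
b(F) = -8 (b(F) = -3 - 5 = -8)
D(o, r) = (-8 + r)**2 (D(o, r) = (r - 8)**2 = (-8 + r)**2)
1/D(911, 844) = 1/((-8 + 844)**2) = 1/(836**2) = 1/698896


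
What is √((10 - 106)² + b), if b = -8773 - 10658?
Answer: 3*I*√1135 ≈ 101.07*I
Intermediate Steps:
b = -19431
√((10 - 106)² + b) = √((10 - 106)² - 19431) = √((-96)² - 19431) = √(9216 - 19431) = √(-10215) = 3*I*√1135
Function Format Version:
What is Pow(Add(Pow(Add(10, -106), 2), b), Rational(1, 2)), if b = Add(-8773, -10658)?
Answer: Mul(3, I, Pow(1135, Rational(1, 2))) ≈ Mul(101.07, I)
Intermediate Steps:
b = -19431
Pow(Add(Pow(Add(10, -106), 2), b), Rational(1, 2)) = Pow(Add(Pow(Add(10, -106), 2), -19431), Rational(1, 2)) = Pow(Add(Pow(-96, 2), -19431), Rational(1, 2)) = Pow(Add(9216, -19431), Rational(1, 2)) = Pow(-10215, Rational(1, 2)) = Mul(3, I, Pow(1135, Rational(1, 2)))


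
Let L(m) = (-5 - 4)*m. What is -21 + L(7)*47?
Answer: -2982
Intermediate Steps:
L(m) = -9*m
-21 + L(7)*47 = -21 - 9*7*47 = -21 - 63*47 = -21 - 2961 = -2982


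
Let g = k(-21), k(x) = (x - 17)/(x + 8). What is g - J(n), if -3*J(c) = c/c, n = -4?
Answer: 127/39 ≈ 3.2564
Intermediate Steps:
k(x) = (-17 + x)/(8 + x)
J(c) = -⅓ (J(c) = -c/(3*c) = -⅓*1 = -⅓)
g = 38/13 (g = (-17 - 21)/(8 - 21) = -38/(-13) = -1/13*(-38) = 38/13 ≈ 2.9231)
g - J(n) = 38/13 - 1*(-⅓) = 38/13 + ⅓ = 127/39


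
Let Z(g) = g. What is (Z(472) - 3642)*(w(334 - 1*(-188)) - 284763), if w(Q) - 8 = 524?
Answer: 901012270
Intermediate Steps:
w(Q) = 532 (w(Q) = 8 + 524 = 532)
(Z(472) - 3642)*(w(334 - 1*(-188)) - 284763) = (472 - 3642)*(532 - 284763) = -3170*(-284231) = 901012270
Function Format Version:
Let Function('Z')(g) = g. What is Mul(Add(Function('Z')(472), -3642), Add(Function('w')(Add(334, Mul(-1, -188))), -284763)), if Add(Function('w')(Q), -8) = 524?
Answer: 901012270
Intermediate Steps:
Function('w')(Q) = 532 (Function('w')(Q) = Add(8, 524) = 532)
Mul(Add(Function('Z')(472), -3642), Add(Function('w')(Add(334, Mul(-1, -188))), -284763)) = Mul(Add(472, -3642), Add(532, -284763)) = Mul(-3170, -284231) = 901012270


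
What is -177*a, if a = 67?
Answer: -11859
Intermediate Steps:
-177*a = -177*67 = -11859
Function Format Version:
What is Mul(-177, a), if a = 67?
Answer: -11859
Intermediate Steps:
Mul(-177, a) = Mul(-177, 67) = -11859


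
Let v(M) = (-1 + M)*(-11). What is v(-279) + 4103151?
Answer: 4106231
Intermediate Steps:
v(M) = 11 - 11*M
v(-279) + 4103151 = (11 - 11*(-279)) + 4103151 = (11 + 3069) + 4103151 = 3080 + 4103151 = 4106231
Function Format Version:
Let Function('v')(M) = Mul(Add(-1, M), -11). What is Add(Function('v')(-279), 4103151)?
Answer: 4106231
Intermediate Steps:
Function('v')(M) = Add(11, Mul(-11, M))
Add(Function('v')(-279), 4103151) = Add(Add(11, Mul(-11, -279)), 4103151) = Add(Add(11, 3069), 4103151) = Add(3080, 4103151) = 4106231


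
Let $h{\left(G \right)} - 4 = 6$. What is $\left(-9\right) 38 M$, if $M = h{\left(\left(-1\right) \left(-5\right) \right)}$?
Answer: $-3420$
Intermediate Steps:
$h{\left(G \right)} = 10$ ($h{\left(G \right)} = 4 + 6 = 10$)
$M = 10$
$\left(-9\right) 38 M = \left(-9\right) 38 \cdot 10 = \left(-342\right) 10 = -3420$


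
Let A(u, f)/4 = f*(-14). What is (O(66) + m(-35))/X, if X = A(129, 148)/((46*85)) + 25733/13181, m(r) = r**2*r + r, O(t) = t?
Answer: 1104040823620/4314049 ≈ 2.5592e+5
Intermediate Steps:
A(u, f) = -56*f (A(u, f) = 4*(f*(-14)) = 4*(-14*f) = -56*f)
m(r) = r + r**3 (m(r) = r**3 + r = r + r**3)
X = -4314049/25768855 (X = (-56*148)/((46*85)) + 25733/13181 = -8288/3910 + 25733*(1/13181) = -8288*1/3910 + 25733/13181 = -4144/1955 + 25733/13181 = -4314049/25768855 ≈ -0.16741)
(O(66) + m(-35))/X = (66 + (-35 + (-35)**3))/(-4314049/25768855) = (66 + (-35 - 42875))*(-25768855/4314049) = (66 - 42910)*(-25768855/4314049) = -42844*(-25768855/4314049) = 1104040823620/4314049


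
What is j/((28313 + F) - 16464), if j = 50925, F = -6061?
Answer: 50925/5788 ≈ 8.7984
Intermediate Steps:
j/((28313 + F) - 16464) = 50925/((28313 - 6061) - 16464) = 50925/(22252 - 16464) = 50925/5788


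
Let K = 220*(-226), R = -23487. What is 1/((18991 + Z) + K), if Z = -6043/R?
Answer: -23487/721725980 ≈ -3.2543e-5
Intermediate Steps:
Z = 6043/23487 (Z = -6043/(-23487) = -6043*(-1/23487) = 6043/23487 ≈ 0.25729)
K = -49720
1/((18991 + Z) + K) = 1/((18991 + 6043/23487) - 49720) = 1/(446047660/23487 - 49720) = 1/(-721725980/23487) = -23487/721725980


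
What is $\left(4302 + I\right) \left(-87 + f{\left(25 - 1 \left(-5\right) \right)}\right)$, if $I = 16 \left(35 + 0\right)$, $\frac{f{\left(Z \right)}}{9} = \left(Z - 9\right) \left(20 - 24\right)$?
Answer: $-4098666$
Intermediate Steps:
$f{\left(Z \right)} = 324 - 36 Z$ ($f{\left(Z \right)} = 9 \left(Z - 9\right) \left(20 - 24\right) = 9 \left(-9 + Z\right) \left(-4\right) = 9 \left(36 - 4 Z\right) = 324 - 36 Z$)
$I = 560$ ($I = 16 \cdot 35 = 560$)
$\left(4302 + I\right) \left(-87 + f{\left(25 - 1 \left(-5\right) \right)}\right) = \left(4302 + 560\right) \left(-87 + \left(324 - 36 \left(25 - 1 \left(-5\right)\right)\right)\right) = 4862 \left(-87 + \left(324 - 36 \left(25 - -5\right)\right)\right) = 4862 \left(-87 + \left(324 - 36 \left(25 + 5\right)\right)\right) = 4862 \left(-87 + \left(324 - 1080\right)\right) = 4862 \left(-87 - 756\right) = 4862 \left(-843\right) = -4098666$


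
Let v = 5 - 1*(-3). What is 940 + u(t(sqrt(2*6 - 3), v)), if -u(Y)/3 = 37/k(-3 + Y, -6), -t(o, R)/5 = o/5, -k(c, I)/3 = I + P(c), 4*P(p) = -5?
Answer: 27112/29 ≈ 934.90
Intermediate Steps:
P(p) = -5/4 (P(p) = (1/4)*(-5) = -5/4)
k(c, I) = 15/4 - 3*I (k(c, I) = -3*(I - 5/4) = -3*(-5/4 + I) = 15/4 - 3*I)
v = 8 (v = 5 + 3 = 8)
t(o, R) = -o (t(o, R) = -5*o/5 = -o)
u(Y) = -148/29 (u(Y) = -111/(15/4 - 3*(-6)) = -111/(15/4 + 18) = -111/87/4 = -111*4/87 = -3*148/87 = -148/29)
940 + u(t(sqrt(2*6 - 3), v)) = 940 - 148/29 = 27112/29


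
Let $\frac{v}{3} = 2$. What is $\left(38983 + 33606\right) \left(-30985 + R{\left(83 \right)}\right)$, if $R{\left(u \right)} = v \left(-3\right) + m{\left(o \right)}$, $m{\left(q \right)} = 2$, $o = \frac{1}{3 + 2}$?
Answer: $-2250331589$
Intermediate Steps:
$v = 6$ ($v = 3 \cdot 2 = 6$)
$o = \frac{1}{5} \approx 0.2$
$R{\left(u \right)} = -16$ ($R{\left(u \right)} = 6 \left(-3\right) + 2 = -18 + 2 = -16$)
$\left(38983 + 33606\right) \left(-30985 + R{\left(83 \right)}\right) = \left(38983 + 33606\right) \left(-30985 - 16\right) = 72589 \left(-31001\right) = -2250331589$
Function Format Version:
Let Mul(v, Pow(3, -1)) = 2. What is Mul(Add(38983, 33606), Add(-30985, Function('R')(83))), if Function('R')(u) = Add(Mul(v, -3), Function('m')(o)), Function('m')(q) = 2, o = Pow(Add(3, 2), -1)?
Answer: -2250331589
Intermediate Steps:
v = 6 (v = Mul(3, 2) = 6)
o = Rational(1, 5) (o = Pow(5, -1) = Rational(1, 5) ≈ 0.20000)
Function('R')(u) = -16 (Function('R')(u) = Add(Mul(6, -3), 2) = Add(-18, 2) = -16)
Mul(Add(38983, 33606), Add(-30985, Function('R')(83))) = Mul(Add(38983, 33606), Add(-30985, -16)) = Mul(72589, -31001) = -2250331589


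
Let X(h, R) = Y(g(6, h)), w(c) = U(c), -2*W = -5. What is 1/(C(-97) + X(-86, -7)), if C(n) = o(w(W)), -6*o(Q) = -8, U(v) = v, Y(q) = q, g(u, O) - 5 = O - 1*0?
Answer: -3/239 ≈ -0.012552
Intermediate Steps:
g(u, O) = 5 + O (g(u, O) = 5 + (O - 1*0) = 5 + (O + 0) = 5 + O)
W = 5/2 (W = -½*(-5) = 5/2 ≈ 2.5000)
w(c) = c
X(h, R) = 5 + h
o(Q) = 4/3 (o(Q) = -⅙*(-8) = 4/3)
C(n) = 4/3
1/(C(-97) + X(-86, -7)) = 1/(4/3 + (5 - 86)) = 1/(4/3 - 81) = 1/(-239/3) = -3/239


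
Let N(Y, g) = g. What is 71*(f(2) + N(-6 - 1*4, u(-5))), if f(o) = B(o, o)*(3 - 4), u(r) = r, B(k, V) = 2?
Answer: -497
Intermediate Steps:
f(o) = -2 (f(o) = 2*(3 - 4) = 2*(-1) = -2)
71*(f(2) + N(-6 - 1*4, u(-5))) = 71*(-2 - 5) = 71*(-7) = -497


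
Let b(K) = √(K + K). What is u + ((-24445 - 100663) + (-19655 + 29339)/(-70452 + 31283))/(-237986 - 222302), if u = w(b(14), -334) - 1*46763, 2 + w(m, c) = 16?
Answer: -105354223378799/2253627584 ≈ -46749.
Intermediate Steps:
b(K) = √2*√K (b(K) = √(2*K) = √2*√K)
w(m, c) = 14 (w(m, c) = -2 + 16 = 14)
u = -46749 (u = 14 - 1*46763 = 14 - 46763 = -46749)
u + ((-24445 - 100663) + (-19655 + 29339)/(-70452 + 31283))/(-237986 - 222302) = -46749 + ((-24445 - 100663) + (-19655 + 29339)/(-70452 + 31283))/(-237986 - 222302) = -46749 + (-125108 + 9684/(-39169))/(-460288) = -46749 + (-125108 + 9684*(-1/39169))*(-1/460288) = -46749 + (-125108 - 9684/39169)*(-1/460288) = -46749 - 4900364936/39169*(-1/460288) = -46749 + 612545617/2253627584 = -105354223378799/2253627584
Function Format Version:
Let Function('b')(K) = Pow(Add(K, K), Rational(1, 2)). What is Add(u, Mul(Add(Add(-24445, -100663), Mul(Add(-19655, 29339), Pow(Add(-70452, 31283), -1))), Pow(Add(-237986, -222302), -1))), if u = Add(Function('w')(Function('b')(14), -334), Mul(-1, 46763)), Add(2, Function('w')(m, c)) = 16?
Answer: Rational(-105354223378799, 2253627584) ≈ -46749.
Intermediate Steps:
Function('b')(K) = Mul(Pow(2, Rational(1, 2)), Pow(K, Rational(1, 2))) (Function('b')(K) = Pow(Mul(2, K), Rational(1, 2)) = Mul(Pow(2, Rational(1, 2)), Pow(K, Rational(1, 2))))
Function('w')(m, c) = 14 (Function('w')(m, c) = Add(-2, 16) = 14)
u = -46749 (u = Add(14, Mul(-1, 46763)) = Add(14, -46763) = -46749)
Add(u, Mul(Add(Add(-24445, -100663), Mul(Add(-19655, 29339), Pow(Add(-70452, 31283), -1))), Pow(Add(-237986, -222302), -1))) = Add(-46749, Mul(Add(Add(-24445, -100663), Mul(Add(-19655, 29339), Pow(Add(-70452, 31283), -1))), Pow(Add(-237986, -222302), -1))) = Add(-46749, Mul(Add(-125108, Mul(9684, Pow(-39169, -1))), Pow(-460288, -1))) = Add(-46749, Mul(Add(-125108, Mul(9684, Rational(-1, 39169))), Rational(-1, 460288))) = Add(-46749, Mul(Add(-125108, Rational(-9684, 39169)), Rational(-1, 460288))) = Add(-46749, Mul(Rational(-4900364936, 39169), Rational(-1, 460288))) = Add(-46749, Rational(612545617, 2253627584)) = Rational(-105354223378799, 2253627584)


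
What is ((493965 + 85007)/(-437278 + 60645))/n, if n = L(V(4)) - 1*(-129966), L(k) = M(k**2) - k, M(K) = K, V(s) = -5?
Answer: -144743/12240195867 ≈ -1.1825e-5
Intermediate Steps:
L(k) = k**2 - k
n = 129996 (n = -5*(-1 - 5) - 1*(-129966) = -5*(-6) + 129966 = 30 + 129966 = 129996)
((493965 + 85007)/(-437278 + 60645))/n = ((493965 + 85007)/(-437278 + 60645))/129996 = (578972/(-376633))*(1/129996) = (578972*(-1/376633))*(1/129996) = -578972/376633*1/129996 = -144743/12240195867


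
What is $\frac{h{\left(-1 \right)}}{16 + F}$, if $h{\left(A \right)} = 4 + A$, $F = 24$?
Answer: $\frac{3}{40} \approx 0.075$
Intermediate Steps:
$\frac{h{\left(-1 \right)}}{16 + F} = \frac{4 - 1}{16 + 24} = \frac{1}{40} \cdot 3 = \frac{3}{40}$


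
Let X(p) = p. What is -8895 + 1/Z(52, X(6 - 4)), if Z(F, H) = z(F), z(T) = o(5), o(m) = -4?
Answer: -35581/4 ≈ -8895.3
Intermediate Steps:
z(T) = -4
Z(F, H) = -4
-8895 + 1/Z(52, X(6 - 4)) = -8895 + 1/(-4) = -8895 - ¼ = -35581/4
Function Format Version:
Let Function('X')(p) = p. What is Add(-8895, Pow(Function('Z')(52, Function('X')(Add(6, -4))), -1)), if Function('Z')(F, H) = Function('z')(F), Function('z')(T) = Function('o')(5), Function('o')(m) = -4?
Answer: Rational(-35581, 4) ≈ -8895.3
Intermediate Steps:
Function('z')(T) = -4
Function('Z')(F, H) = -4
Add(-8895, Pow(Function('Z')(52, Function('X')(Add(6, -4))), -1)) = Add(-8895, Pow(-4, -1)) = Add(-8895, Rational(-1, 4)) = Rational(-35581, 4)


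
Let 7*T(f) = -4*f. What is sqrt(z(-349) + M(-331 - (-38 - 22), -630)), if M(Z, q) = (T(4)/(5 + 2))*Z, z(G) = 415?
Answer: sqrt(24671)/7 ≈ 22.439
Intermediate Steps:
T(f) = -4*f/7 (T(f) = (-4*f)/7 = -4*f/7)
M(Z, q) = -16*Z/49 (M(Z, q) = ((-4/7*4)/(5 + 2))*Z = (-16/7/7)*Z = ((1/7)*(-16/7))*Z = -16*Z/49)
sqrt(z(-349) + M(-331 - (-38 - 22), -630)) = sqrt(415 - 16*(-331 - (-38 - 22))/49) = sqrt(415 - 16*(-331 - 1*(-60))/49) = sqrt(415 - 16*(-331 + 60)/49) = sqrt(415 - 16/49*(-271)) = sqrt(415 + 4336/49) = sqrt(24671/49) = sqrt(24671)/7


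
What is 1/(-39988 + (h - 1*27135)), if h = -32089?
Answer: -1/99212 ≈ -1.0079e-5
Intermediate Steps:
1/(-39988 + (h - 1*27135)) = 1/(-39988 + (-32089 - 1*27135)) = 1/(-39988 + (-32089 - 27135)) = 1/(-39988 - 59224) = 1/(-99212) = -1/99212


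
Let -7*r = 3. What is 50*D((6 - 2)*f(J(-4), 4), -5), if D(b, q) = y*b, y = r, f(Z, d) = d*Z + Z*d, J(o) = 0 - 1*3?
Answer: 14400/7 ≈ 2057.1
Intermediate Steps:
r = -3/7 (r = -⅐*3 = -3/7 ≈ -0.42857)
J(o) = -3 (J(o) = 0 - 3 = -3)
f(Z, d) = 2*Z*d (f(Z, d) = Z*d + Z*d = 2*Z*d)
y = -3/7 ≈ -0.42857
D(b, q) = -3*b/7
50*D((6 - 2)*f(J(-4), 4), -5) = 50*(-3*(6 - 2)*2*(-3)*4/7) = 50*(-12*(-24)/7) = 50*(-3/7*(-96)) = 50*(288/7) = 14400/7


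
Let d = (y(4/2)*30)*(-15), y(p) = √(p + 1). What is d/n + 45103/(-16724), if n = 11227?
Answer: -1219/452 - 450*√3/11227 ≈ -2.7663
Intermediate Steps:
y(p) = √(1 + p)
d = -450*√3 (d = (√(1 + 4/2)*30)*(-15) = (√(1 + 4*(½))*30)*(-15) = (√(1 + 2)*30)*(-15) = (√3*30)*(-15) = (30*√3)*(-15) = -450*√3 ≈ -779.42)
d/n + 45103/(-16724) = -450*√3/11227 + 45103/(-16724) = -450*√3*(1/11227) + 45103*(-1/16724) = -450*√3/11227 - 1219/452 = -1219/452 - 450*√3/11227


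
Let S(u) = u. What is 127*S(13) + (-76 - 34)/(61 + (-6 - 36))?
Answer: 31259/19 ≈ 1645.2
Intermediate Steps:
127*S(13) + (-76 - 34)/(61 + (-6 - 36)) = 127*13 + (-76 - 34)/(61 + (-6 - 36)) = 1651 - 110/(61 - 42) = 1651 - 110/19 = 31259/19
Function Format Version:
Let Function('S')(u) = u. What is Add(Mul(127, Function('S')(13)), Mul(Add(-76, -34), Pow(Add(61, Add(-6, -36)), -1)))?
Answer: Rational(31259, 19) ≈ 1645.2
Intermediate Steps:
Add(Mul(127, Function('S')(13)), Mul(Add(-76, -34), Pow(Add(61, Add(-6, -36)), -1))) = Add(Mul(127, 13), Mul(Add(-76, -34), Pow(Add(61, Add(-6, -36)), -1))) = Add(1651, Mul(-110, Pow(Add(61, -42), -1))) = Add(1651, Mul(-110, Pow(19, -1))) = Add(1651, Mul(-110, Rational(1, 19))) = Add(1651, Rational(-110, 19)) = Rational(31259, 19)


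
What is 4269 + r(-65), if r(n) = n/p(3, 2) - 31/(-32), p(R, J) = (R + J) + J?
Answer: 954393/224 ≈ 4260.7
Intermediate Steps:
p(R, J) = R + 2*J (p(R, J) = (J + R) + J = R + 2*J)
r(n) = 31/32 + n/7 (r(n) = n/(3 + 2*2) - 31/(-32) = n/(3 + 4) - 31*(-1/32) = n/7 + 31/32 = 31/32 + n/7)
4269 + r(-65) = 4269 + (31/32 + (1/7)*(-65)) = 4269 + (31/32 - 65/7) = 4269 - 1863/224 = 954393/224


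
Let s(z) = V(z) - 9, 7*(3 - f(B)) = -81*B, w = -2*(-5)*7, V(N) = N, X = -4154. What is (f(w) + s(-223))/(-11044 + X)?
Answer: -581/15198 ≈ -0.038229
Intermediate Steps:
w = 70 (w = 10*7 = 70)
f(B) = 3 + 81*B/7 (f(B) = 3 - (-81)*B/7 = 3 + 81*B/7)
s(z) = -9 + z (s(z) = z - 9 = -9 + z)
(f(w) + s(-223))/(-11044 + X) = ((3 + (81/7)*70) + (-9 - 223))/(-11044 - 4154) = ((3 + 810) - 232)/(-15198) = (813 - 232)*(-1/15198) = 581*(-1/15198) = -581/15198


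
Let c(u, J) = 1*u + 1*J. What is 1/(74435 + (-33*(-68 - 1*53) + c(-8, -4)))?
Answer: 1/78416 ≈ 1.2752e-5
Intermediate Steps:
c(u, J) = J + u (c(u, J) = u + J = J + u)
1/(74435 + (-33*(-68 - 1*53) + c(-8, -4))) = 1/(74435 + (-33*(-68 - 1*53) + (-4 - 8))) = 1/(74435 + (-33*(-68 - 53) - 12)) = 1/(74435 + (-33*(-121) - 12)) = 1/(74435 + (3993 - 12)) = 1/(74435 + 3981) = 1/78416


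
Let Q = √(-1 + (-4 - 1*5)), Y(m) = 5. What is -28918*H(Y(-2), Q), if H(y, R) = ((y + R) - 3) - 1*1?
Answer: -28918 - 28918*I*√10 ≈ -28918.0 - 91447.0*I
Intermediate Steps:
Q = I*√10 (Q = √(-1 + (-4 - 5)) = √(-1 - 9) = √(-10) = I*√10 ≈ 3.1623*I)
H(y, R) = -4 + R + y (H(y, R) = ((R + y) - 3) - 1 = (-3 + R + y) - 1 = -4 + R + y)
-28918*H(Y(-2), Q) = -28918*(-4 + I*√10 + 5) = -28918*(1 + I*√10) = -28918 - 28918*I*√10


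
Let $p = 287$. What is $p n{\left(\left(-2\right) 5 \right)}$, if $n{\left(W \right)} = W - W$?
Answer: $0$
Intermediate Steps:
$n{\left(W \right)} = 0$
$p n{\left(\left(-2\right) 5 \right)} = 287 \cdot 0 = 0$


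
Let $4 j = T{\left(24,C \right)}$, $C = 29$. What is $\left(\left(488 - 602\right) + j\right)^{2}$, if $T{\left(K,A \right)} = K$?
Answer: $11664$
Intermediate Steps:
$j = 6$ ($j = \frac{1}{4} \cdot 24 = 6$)
$\left(\left(488 - 602\right) + j\right)^{2} = \left(\left(488 - 602\right) + 6\right)^{2} = \left(-114 + 6\right)^{2} = \left(-108\right)^{2} = 11664$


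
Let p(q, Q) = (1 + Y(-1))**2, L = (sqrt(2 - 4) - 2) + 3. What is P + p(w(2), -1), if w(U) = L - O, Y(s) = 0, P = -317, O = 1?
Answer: -316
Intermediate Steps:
L = 1 + I*sqrt(2) (L = (sqrt(-2) - 2) + 3 = (I*sqrt(2) - 2) + 3 = (-2 + I*sqrt(2)) + 3 = 1 + I*sqrt(2) ≈ 1.0 + 1.4142*I)
w(U) = I*sqrt(2) (w(U) = (1 + I*sqrt(2)) - 1*1 = (1 + I*sqrt(2)) - 1 = I*sqrt(2))
p(q, Q) = 1 (p(q, Q) = (1 + 0)**2 = 1**2 = 1)
P + p(w(2), -1) = -317 + 1 = -316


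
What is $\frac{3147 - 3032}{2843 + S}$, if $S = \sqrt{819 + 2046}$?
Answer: $\frac{326945}{8079784} - \frac{115 \sqrt{2865}}{8079784} \approx 0.039703$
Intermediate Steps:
$S = \sqrt{2865} \approx 53.526$
$\frac{3147 - 3032}{2843 + S} = \frac{3147 - 3032}{2843 + \sqrt{2865}} = \frac{115}{2843 + \sqrt{2865}}$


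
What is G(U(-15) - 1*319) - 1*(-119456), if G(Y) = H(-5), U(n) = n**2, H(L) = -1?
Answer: 119455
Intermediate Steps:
G(Y) = -1
G(U(-15) - 1*319) - 1*(-119456) = -1 - 1*(-119456) = -1 + 119456 = 119455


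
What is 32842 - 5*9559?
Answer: -14953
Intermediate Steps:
32842 - 5*9559 = 32842 - 47795 = -14953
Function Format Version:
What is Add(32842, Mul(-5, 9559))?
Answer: -14953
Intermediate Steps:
Add(32842, Mul(-5, 9559)) = Add(32842, -47795) = -14953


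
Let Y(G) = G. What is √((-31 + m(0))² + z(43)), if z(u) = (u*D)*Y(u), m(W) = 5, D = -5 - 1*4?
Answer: I*√15965 ≈ 126.35*I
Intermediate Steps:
D = -9 (D = -5 - 4 = -9)
z(u) = -9*u² (z(u) = (u*(-9))*u = (-9*u)*u = -9*u²)
√((-31 + m(0))² + z(43)) = √((-31 + 5)² - 9*43²) = √((-26)² - 9*1849) = √(676 - 16641) = √(-15965) = I*√15965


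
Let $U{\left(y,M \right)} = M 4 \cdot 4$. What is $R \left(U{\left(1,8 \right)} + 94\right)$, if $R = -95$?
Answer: $-21090$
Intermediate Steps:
$U{\left(y,M \right)} = 16 M$ ($U{\left(y,M \right)} = 4 M 4 = 16 M$)
$R \left(U{\left(1,8 \right)} + 94\right) = - 95 \left(16 \cdot 8 + 94\right) = - 95 \left(128 + 94\right) = \left(-95\right) 222 = -21090$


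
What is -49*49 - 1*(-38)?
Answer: -2363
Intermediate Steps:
-49*49 - 1*(-38) = -2401 + 38 = -2363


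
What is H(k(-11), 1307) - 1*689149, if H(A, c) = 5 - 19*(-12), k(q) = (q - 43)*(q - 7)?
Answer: -688916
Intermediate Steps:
k(q) = (-43 + q)*(-7 + q)
H(A, c) = 233 (H(A, c) = 5 + 228 = 233)
H(k(-11), 1307) - 1*689149 = 233 - 1*689149 = 233 - 689149 = -688916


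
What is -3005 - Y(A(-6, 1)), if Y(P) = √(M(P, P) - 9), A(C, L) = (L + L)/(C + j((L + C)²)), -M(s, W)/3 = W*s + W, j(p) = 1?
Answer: -3005 - 3*I*√23/5 ≈ -3005.0 - 2.8775*I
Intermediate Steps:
M(s, W) = -3*W - 3*W*s (M(s, W) = -3*(W*s + W) = -3*(W + W*s) = -3*W - 3*W*s)
A(C, L) = 2*L/(1 + C) (A(C, L) = (L + L)/(C + 1) = (2*L)/(1 + C) = 2*L/(1 + C))
Y(P) = √(-9 - 3*P*(1 + P)) (Y(P) = √(-3*P*(1 + P) - 9) = √(-9 - 3*P*(1 + P)))
-3005 - Y(A(-6, 1)) = -3005 - √3*√(-3 - 2*1/(1 - 6)*(1 + 2*1/(1 - 6))) = -3005 - √3*√(-3 - 2*1/(-5)*(1 + 2*1/(-5))) = -3005 - √3*√(-3 - 2*1*(-⅕)*(1 + 2*1*(-⅕))) = -3005 - √3*√(-3 - 1*(-⅖)*(1 - ⅖)) = -3005 - √3*√(-3 - 1*(-⅖)*⅗) = -3005 - √3*√(-3 + 6/25) = -3005 - √3*√(-69/25) = -3005 - √3*I*√69/5 = -3005 - 3*I*√23/5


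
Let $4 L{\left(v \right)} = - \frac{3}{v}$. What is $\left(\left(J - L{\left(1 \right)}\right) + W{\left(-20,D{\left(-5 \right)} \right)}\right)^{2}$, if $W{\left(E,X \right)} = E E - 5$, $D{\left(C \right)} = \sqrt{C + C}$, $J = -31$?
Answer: $\frac{2128681}{16} \approx 1.3304 \cdot 10^{5}$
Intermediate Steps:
$L{\left(v \right)} = - \frac{3}{4 v}$ ($L{\left(v \right)} = \frac{\left(-3\right) \frac{1}{v}}{4} = - \frac{3}{4 v}$)
$D{\left(C \right)} = \sqrt{2} \sqrt{C}$ ($D{\left(C \right)} = \sqrt{2 C} = \sqrt{2} \sqrt{C}$)
$W{\left(E,X \right)} = -5 + E^{2}$ ($W{\left(E,X \right)} = E^{2} - 5 = -5 + E^{2}$)
$\left(\left(J - L{\left(1 \right)}\right) + W{\left(-20,D{\left(-5 \right)} \right)}\right)^{2} = \left(\left(-31 - - \frac{3}{4 \cdot 1}\right) - \left(5 - \left(-20\right)^{2}\right)\right)^{2} = \left(\left(-31 - \left(- \frac{3}{4}\right) 1\right) + \left(-5 + 400\right)\right)^{2} = \left(\left(-31 - - \frac{3}{4}\right) + 395\right)^{2} = \left(\left(-31 + \frac{3}{4}\right) + 395\right)^{2} = \left(- \frac{121}{4} + 395\right)^{2} = \left(\frac{1459}{4}\right)^{2} = \frac{2128681}{16}$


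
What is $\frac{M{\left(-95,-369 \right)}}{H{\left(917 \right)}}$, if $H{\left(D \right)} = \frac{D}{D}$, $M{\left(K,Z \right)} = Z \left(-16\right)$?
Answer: $5904$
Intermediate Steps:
$M{\left(K,Z \right)} = - 16 Z$
$H{\left(D \right)} = 1$
$\frac{M{\left(-95,-369 \right)}}{H{\left(917 \right)}} = \frac{\left(-16\right) \left(-369\right)}{1} = 5904 \cdot 1 = 5904$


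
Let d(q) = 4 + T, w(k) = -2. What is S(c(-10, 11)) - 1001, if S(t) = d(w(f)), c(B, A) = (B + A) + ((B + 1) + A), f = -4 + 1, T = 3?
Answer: -994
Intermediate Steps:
f = -3
c(B, A) = 1 + 2*A + 2*B (c(B, A) = (A + B) + ((1 + B) + A) = (A + B) + (1 + A + B) = 1 + 2*A + 2*B)
d(q) = 7 (d(q) = 4 + 3 = 7)
S(t) = 7
S(c(-10, 11)) - 1001 = 7 - 1001 = -994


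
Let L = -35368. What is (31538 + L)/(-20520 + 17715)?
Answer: 766/561 ≈ 1.3654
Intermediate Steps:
(31538 + L)/(-20520 + 17715) = (31538 - 35368)/(-20520 + 17715) = -3830/(-2805) = -3830*(-1/2805) = 766/561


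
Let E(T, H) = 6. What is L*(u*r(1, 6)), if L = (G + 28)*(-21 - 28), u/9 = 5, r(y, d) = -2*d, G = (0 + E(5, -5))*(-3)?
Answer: 264600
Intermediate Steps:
G = -18 (G = (0 + 6)*(-3) = 6*(-3) = -18)
u = 45 (u = 9*5 = 45)
L = -490 (L = (-18 + 28)*(-21 - 28) = 10*(-49) = -490)
L*(u*r(1, 6)) = -22050*(-2*6) = -22050*(-12) = -490*(-540) = 264600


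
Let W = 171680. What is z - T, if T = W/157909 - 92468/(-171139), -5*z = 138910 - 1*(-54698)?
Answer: -5232357693225068/135121941755 ≈ -38723.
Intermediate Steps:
z = -193608/5 (z = -(138910 - 1*(-54698))/5 = -(138910 + 54698)/5 = -⅕*193608 = -193608/5 ≈ -38722.)
T = 43982672932/27024388351 (T = 171680/157909 - 92468/(-171139) = 171680*(1/157909) - 92468*(-1/171139) = 171680/157909 + 92468/171139 = 43982672932/27024388351 ≈ 1.6275)
z - T = -193608/5 - 1*43982672932/27024388351 = -193608/5 - 43982672932/27024388351 = -5232357693225068/135121941755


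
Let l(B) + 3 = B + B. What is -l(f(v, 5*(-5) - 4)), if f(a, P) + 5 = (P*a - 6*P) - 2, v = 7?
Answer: 75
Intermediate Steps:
f(a, P) = -7 - 6*P + P*a (f(a, P) = -5 + ((P*a - 6*P) - 2) = -5 + ((-6*P + P*a) - 2) = -5 + (-2 - 6*P + P*a) = -7 - 6*P + P*a)
l(B) = -3 + 2*B (l(B) = -3 + (B + B) = -3 + 2*B)
-l(f(v, 5*(-5) - 4)) = -(-3 + 2*(-7 - 6*(5*(-5) - 4) + (5*(-5) - 4)*7)) = -(-3 + 2*(-7 - 6*(-25 - 4) + (-25 - 4)*7)) = -(-3 + 2*(-7 - 6*(-29) - 29*7)) = -(-3 + 2*(-7 + 174 - 203)) = -(-3 + 2*(-36)) = -(-3 - 72) = -1*(-75) = 75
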